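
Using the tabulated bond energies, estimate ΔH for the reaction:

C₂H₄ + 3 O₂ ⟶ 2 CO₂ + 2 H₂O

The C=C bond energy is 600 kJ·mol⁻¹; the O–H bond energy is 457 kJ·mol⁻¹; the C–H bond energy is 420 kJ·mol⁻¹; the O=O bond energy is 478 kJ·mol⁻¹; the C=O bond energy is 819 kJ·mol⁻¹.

Bonds broken (reactants):
  C–H: 4 × 420 = 1680
  C=C: 1 × 600 = 600
  O=O: 3 × 478 = 1434
  Σ(broken) = 3714 kJ
Bonds formed (products):
  C=O: 4 × 819 = 3276
  O–H: 4 × 457 = 1828
  Σ(formed) = 5104 kJ
ΔH = Σ(broken) − Σ(formed) = 3714 − 5104 = −1390 kJ

ΔH ≈ −1390 kJ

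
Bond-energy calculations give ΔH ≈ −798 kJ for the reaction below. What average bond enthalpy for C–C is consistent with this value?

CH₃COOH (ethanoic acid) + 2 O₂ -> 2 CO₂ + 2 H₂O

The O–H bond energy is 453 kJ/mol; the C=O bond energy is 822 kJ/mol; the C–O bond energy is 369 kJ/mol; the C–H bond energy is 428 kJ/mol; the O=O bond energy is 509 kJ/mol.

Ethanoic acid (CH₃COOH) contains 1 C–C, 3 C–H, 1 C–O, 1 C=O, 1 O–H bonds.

D(C–C) ≈ 356 kJ/mol

Let D be the C–C bond energy.
Σ(broken) = 1×D + 3×428 + 1×369 + 1×822 + 1×453 + 2×509 = 3946 + D
Σ(formed) = 4×822 + 4×453 = 5100
ΔH = Σ(broken) − Σ(formed) = (3946 + D) − (5100) = −1154 + D
Setting this equal to −798 kJ gives D = 356 kJ/mol.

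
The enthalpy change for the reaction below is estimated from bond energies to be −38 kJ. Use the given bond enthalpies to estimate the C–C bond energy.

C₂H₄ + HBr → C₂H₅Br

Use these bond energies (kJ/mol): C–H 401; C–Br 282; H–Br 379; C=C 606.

Let D be the C–C bond energy.
Σ(broken) = 4×401 + 1×606 + 1×379 = 2589
Σ(formed) = 1×282 + 1×D + 5×401 = 2287 + D
ΔH = Σ(broken) − Σ(formed) = (2589) − (2287 + D) = +302 − D
Setting this equal to −38 kJ gives D = 340 kJ/mol.

D(C–C) ≈ 340 kJ/mol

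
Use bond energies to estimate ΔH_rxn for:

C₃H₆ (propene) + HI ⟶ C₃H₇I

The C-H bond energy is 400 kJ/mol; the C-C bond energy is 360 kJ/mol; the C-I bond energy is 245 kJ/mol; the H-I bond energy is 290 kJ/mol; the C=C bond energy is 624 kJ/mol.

Bonds broken (reactants):
  C-C: 1 × 360 = 360
  C-H: 6 × 400 = 2400
  C=C: 1 × 624 = 624
  H-I: 1 × 290 = 290
  Σ(broken) = 3674 kJ
Bonds formed (products):
  C-C: 2 × 360 = 720
  C-H: 7 × 400 = 2800
  C-I: 1 × 245 = 245
  Σ(formed) = 3765 kJ
ΔH = Σ(broken) − Σ(formed) = 3674 − 3765 = −91 kJ

ΔH ≈ −91 kJ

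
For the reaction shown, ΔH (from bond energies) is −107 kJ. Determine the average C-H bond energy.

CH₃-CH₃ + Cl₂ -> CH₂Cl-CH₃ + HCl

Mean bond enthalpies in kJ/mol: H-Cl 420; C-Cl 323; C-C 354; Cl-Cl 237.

Let D be the C-H bond energy.
Σ(broken) = 1×354 + 6×D + 1×237 = 591 + 6D
Σ(formed) = 1×354 + 1×323 + 5×D + 1×420 = 1097 + 5D
ΔH = Σ(broken) − Σ(formed) = (591 + 6D) − (1097 + 5D) = −506 + D
Setting this equal to −107 kJ gives D = 399 kJ/mol.

D(C-H) ≈ 399 kJ/mol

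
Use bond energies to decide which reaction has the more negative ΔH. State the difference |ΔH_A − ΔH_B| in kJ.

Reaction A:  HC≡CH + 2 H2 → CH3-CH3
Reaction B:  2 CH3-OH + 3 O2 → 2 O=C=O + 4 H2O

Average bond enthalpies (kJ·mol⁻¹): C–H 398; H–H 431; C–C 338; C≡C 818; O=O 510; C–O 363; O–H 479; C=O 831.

Reaction B, by 1304 kJ

Reaction A:
  Bonds broken (reactants):
    C≡C: 1 × 818 = 818
    C–H: 2 × 398 = 796
    H–H: 2 × 431 = 862
    Σ(broken) = 2476 kJ
  Bonds formed (products):
    C–C: 1 × 338 = 338
    C–H: 6 × 398 = 2388
    Σ(formed) = 2726 kJ
  ΔH_A = 2476 − 2726 = −250 kJ
Reaction B:
  Bonds broken (reactants):
    C–H: 6 × 398 = 2388
    C–O: 2 × 363 = 726
    O–H: 2 × 479 = 958
    O=O: 3 × 510 = 1530
    Σ(broken) = 5602 kJ
  Bonds formed (products):
    C=O: 4 × 831 = 3324
    O–H: 8 × 479 = 3832
    Σ(formed) = 7156 kJ
  ΔH_B = 5602 − 7156 = −1554 kJ
ΔH_A − ΔH_B = +1304 kJ, so reaction B has the more negative ΔH; |ΔH_A − ΔH_B| = 1304 kJ.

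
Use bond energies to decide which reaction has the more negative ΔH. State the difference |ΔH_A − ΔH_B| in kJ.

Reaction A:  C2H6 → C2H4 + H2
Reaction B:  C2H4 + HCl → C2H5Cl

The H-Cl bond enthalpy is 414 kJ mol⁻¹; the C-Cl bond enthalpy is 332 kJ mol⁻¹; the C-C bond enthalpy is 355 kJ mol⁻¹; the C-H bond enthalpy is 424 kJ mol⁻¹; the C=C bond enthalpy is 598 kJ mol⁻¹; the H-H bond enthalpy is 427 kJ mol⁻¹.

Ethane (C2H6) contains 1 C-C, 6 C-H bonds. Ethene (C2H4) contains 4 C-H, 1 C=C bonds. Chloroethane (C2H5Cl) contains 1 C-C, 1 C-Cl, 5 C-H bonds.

Reaction A:
  Bonds broken (reactants):
    C-C: 1 × 355 = 355
    C-H: 6 × 424 = 2544
    Σ(broken) = 2899 kJ
  Bonds formed (products):
    C-H: 4 × 424 = 1696
    C=C: 1 × 598 = 598
    H-H: 1 × 427 = 427
    Σ(formed) = 2721 kJ
  ΔH_A = 2899 − 2721 = +178 kJ
Reaction B:
  Bonds broken (reactants):
    C-H: 4 × 424 = 1696
    C=C: 1 × 598 = 598
    H-Cl: 1 × 414 = 414
    Σ(broken) = 2708 kJ
  Bonds formed (products):
    C-C: 1 × 355 = 355
    C-Cl: 1 × 332 = 332
    C-H: 5 × 424 = 2120
    Σ(formed) = 2807 kJ
  ΔH_B = 2708 − 2807 = −99 kJ
ΔH_A − ΔH_B = +277 kJ, so reaction B has the more negative ΔH; |ΔH_A − ΔH_B| = 277 kJ.

Reaction B, by 277 kJ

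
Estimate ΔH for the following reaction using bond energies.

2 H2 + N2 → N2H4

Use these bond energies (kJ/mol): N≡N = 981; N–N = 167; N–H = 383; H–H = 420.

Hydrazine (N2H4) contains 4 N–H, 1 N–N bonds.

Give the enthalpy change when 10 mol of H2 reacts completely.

Bonds broken (reactants):
  H–H: 2 × 420 = 840
  N≡N: 1 × 981 = 981
  Σ(broken) = 1821 kJ
Bonds formed (products):
  N–H: 4 × 383 = 1532
  N–N: 1 × 167 = 167
  Σ(formed) = 1699 kJ
ΔH = Σ(broken) − Σ(formed) = 1821 − 1699 = +122 kJ
For 5× the reaction as written: 5 × (+122) = +610 kJ

ΔH = +610 kJ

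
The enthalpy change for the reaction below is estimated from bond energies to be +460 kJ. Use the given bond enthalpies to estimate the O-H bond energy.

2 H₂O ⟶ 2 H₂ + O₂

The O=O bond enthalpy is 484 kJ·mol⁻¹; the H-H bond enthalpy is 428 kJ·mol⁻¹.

D(O-H) ≈ 450 kJ/mol

Let D be the O-H bond energy.
Σ(broken) = 4×D = 4D
Σ(formed) = 2×428 + 1×484 = 1340
ΔH = Σ(broken) − Σ(formed) = (4D) − (1340) = −1340 + 4D
Setting this equal to +460 kJ gives 4D = 1800, so D = 450 kJ/mol.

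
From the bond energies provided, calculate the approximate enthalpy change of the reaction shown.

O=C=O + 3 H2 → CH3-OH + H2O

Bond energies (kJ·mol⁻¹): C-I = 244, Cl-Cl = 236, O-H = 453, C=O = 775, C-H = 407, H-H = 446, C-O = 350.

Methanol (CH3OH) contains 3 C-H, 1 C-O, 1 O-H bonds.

ΔH ≈ −42 kJ

Bonds broken (reactants):
  C=O: 2 × 775 = 1550
  H-H: 3 × 446 = 1338
  Σ(broken) = 2888 kJ
Bonds formed (products):
  C-H: 3 × 407 = 1221
  C-O: 1 × 350 = 350
  O-H: 3 × 453 = 1359
  Σ(formed) = 2930 kJ
ΔH = Σ(broken) − Σ(formed) = 2888 − 2930 = −42 kJ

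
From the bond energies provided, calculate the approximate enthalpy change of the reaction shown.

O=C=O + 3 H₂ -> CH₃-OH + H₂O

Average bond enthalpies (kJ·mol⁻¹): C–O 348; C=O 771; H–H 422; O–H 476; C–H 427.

ΔH ≈ −249 kJ

Bonds broken (reactants):
  C=O: 2 × 771 = 1542
  H–H: 3 × 422 = 1266
  Σ(broken) = 2808 kJ
Bonds formed (products):
  C–H: 3 × 427 = 1281
  C–O: 1 × 348 = 348
  O–H: 3 × 476 = 1428
  Σ(formed) = 3057 kJ
ΔH = Σ(broken) − Σ(formed) = 2808 − 3057 = −249 kJ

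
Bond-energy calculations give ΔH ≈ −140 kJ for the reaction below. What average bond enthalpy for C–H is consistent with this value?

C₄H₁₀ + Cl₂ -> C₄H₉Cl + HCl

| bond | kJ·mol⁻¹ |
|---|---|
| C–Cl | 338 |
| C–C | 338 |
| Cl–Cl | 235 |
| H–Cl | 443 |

D(C–H) ≈ 406 kJ/mol

Let D be the C–H bond energy.
Σ(broken) = 3×338 + 10×D + 1×235 = 1249 + 10D
Σ(formed) = 3×338 + 1×338 + 9×D + 1×443 = 1795 + 9D
ΔH = Σ(broken) − Σ(formed) = (1249 + 10D) − (1795 + 9D) = −546 + D
Setting this equal to −140 kJ gives D = 406 kJ/mol.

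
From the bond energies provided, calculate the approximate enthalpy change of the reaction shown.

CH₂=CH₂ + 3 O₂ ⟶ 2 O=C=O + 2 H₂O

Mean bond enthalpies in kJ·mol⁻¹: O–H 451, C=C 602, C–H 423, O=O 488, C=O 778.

ΔH ≈ −1158 kJ

Bonds broken (reactants):
  C–H: 4 × 423 = 1692
  C=C: 1 × 602 = 602
  O=O: 3 × 488 = 1464
  Σ(broken) = 3758 kJ
Bonds formed (products):
  C=O: 4 × 778 = 3112
  O–H: 4 × 451 = 1804
  Σ(formed) = 4916 kJ
ΔH = Σ(broken) − Σ(formed) = 3758 − 4916 = −1158 kJ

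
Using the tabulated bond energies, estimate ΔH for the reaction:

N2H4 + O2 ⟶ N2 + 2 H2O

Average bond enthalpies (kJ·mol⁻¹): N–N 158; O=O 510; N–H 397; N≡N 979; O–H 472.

Bonds broken (reactants):
  N–H: 4 × 397 = 1588
  N–N: 1 × 158 = 158
  O=O: 1 × 510 = 510
  Σ(broken) = 2256 kJ
Bonds formed (products):
  N≡N: 1 × 979 = 979
  O–H: 4 × 472 = 1888
  Σ(formed) = 2867 kJ
ΔH = Σ(broken) − Σ(formed) = 2256 − 2867 = −611 kJ

ΔH ≈ −611 kJ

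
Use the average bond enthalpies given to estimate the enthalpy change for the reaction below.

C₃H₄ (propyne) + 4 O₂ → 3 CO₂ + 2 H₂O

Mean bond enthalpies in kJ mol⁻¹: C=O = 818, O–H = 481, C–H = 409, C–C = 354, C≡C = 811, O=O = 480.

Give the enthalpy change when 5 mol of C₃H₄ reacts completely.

Bonds broken (reactants):
  C≡C: 1 × 811 = 811
  C–C: 1 × 354 = 354
  C–H: 4 × 409 = 1636
  O=O: 4 × 480 = 1920
  Σ(broken) = 4721 kJ
Bonds formed (products):
  C=O: 6 × 818 = 4908
  O–H: 4 × 481 = 1924
  Σ(formed) = 6832 kJ
ΔH = Σ(broken) − Σ(formed) = 4721 − 6832 = −2111 kJ
For 5× the reaction as written: 5 × (−2111) = −10555 kJ

ΔH = −10555 kJ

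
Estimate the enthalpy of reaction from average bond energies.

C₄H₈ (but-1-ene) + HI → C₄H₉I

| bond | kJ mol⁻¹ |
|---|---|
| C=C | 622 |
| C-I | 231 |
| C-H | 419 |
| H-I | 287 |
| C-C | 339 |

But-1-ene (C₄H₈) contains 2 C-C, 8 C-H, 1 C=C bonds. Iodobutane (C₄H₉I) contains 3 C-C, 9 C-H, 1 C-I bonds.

Bonds broken (reactants):
  C-C: 2 × 339 = 678
  C-H: 8 × 419 = 3352
  C=C: 1 × 622 = 622
  H-I: 1 × 287 = 287
  Σ(broken) = 4939 kJ
Bonds formed (products):
  C-C: 3 × 339 = 1017
  C-H: 9 × 419 = 3771
  C-I: 1 × 231 = 231
  Σ(formed) = 5019 kJ
ΔH = Σ(broken) − Σ(formed) = 4939 − 5019 = −80 kJ

ΔH ≈ −80 kJ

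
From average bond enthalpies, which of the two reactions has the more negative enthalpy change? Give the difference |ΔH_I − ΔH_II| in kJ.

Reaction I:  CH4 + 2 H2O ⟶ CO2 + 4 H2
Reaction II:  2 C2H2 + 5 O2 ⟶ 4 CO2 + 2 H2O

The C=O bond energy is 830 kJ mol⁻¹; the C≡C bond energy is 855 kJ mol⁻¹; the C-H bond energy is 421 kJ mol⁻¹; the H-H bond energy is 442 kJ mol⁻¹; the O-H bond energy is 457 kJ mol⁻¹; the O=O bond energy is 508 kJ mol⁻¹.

Reaction II, by 2618 kJ

Reaction I:
  Bonds broken (reactants):
    C-H: 4 × 421 = 1684
    O-H: 4 × 457 = 1828
    Σ(broken) = 3512 kJ
  Bonds formed (products):
    C=O: 2 × 830 = 1660
    H-H: 4 × 442 = 1768
    Σ(formed) = 3428 kJ
  ΔH_I = 3512 − 3428 = +84 kJ
Reaction II:
  Bonds broken (reactants):
    C≡C: 2 × 855 = 1710
    C-H: 4 × 421 = 1684
    O=O: 5 × 508 = 2540
    Σ(broken) = 5934 kJ
  Bonds formed (products):
    C=O: 8 × 830 = 6640
    O-H: 4 × 457 = 1828
    Σ(formed) = 8468 kJ
  ΔH_II = 5934 − 8468 = −2534 kJ
ΔH_I − ΔH_II = +2618 kJ, so reaction II has the more negative ΔH; |ΔH_I − ΔH_II| = 2618 kJ.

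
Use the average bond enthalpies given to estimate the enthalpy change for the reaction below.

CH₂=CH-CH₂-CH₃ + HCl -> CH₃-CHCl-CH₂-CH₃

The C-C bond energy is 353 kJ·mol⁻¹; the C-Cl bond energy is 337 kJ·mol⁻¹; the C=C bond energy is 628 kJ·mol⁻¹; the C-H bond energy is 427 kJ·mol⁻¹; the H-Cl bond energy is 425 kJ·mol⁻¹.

Bonds broken (reactants):
  C-C: 2 × 353 = 706
  C-H: 8 × 427 = 3416
  C=C: 1 × 628 = 628
  H-Cl: 1 × 425 = 425
  Σ(broken) = 5175 kJ
Bonds formed (products):
  C-C: 3 × 353 = 1059
  C-Cl: 1 × 337 = 337
  C-H: 9 × 427 = 3843
  Σ(formed) = 5239 kJ
ΔH = Σ(broken) − Σ(formed) = 5175 − 5239 = −64 kJ

ΔH ≈ −64 kJ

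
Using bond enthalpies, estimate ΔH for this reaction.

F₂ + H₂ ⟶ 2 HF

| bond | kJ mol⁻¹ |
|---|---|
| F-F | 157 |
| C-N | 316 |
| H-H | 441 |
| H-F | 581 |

ΔH ≈ −564 kJ

Bonds broken (reactants):
  F-F: 1 × 157 = 157
  H-H: 1 × 441 = 441
  Σ(broken) = 598 kJ
Bonds formed (products):
  H-F: 2 × 581 = 1162
  Σ(formed) = 1162 kJ
ΔH = Σ(broken) − Σ(formed) = 598 − 1162 = −564 kJ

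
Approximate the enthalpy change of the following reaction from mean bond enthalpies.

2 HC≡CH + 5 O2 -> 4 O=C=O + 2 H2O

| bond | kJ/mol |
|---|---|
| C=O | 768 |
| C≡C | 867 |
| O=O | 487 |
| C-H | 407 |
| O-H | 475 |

Bonds broken (reactants):
  C≡C: 2 × 867 = 1734
  C-H: 4 × 407 = 1628
  O=O: 5 × 487 = 2435
  Σ(broken) = 5797 kJ
Bonds formed (products):
  C=O: 8 × 768 = 6144
  O-H: 4 × 475 = 1900
  Σ(formed) = 8044 kJ
ΔH = Σ(broken) − Σ(formed) = 5797 − 8044 = −2247 kJ

ΔH ≈ −2247 kJ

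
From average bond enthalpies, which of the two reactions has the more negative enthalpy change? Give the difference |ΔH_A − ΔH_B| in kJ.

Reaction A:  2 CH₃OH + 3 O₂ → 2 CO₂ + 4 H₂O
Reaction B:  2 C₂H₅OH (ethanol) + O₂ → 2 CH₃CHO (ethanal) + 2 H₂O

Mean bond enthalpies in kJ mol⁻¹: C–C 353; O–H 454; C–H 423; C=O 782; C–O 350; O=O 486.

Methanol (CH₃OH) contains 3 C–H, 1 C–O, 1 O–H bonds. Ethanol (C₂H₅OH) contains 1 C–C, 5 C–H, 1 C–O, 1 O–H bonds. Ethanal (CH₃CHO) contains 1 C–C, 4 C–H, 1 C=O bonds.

Reaction A, by 716 kJ

Reaction A:
  Bonds broken (reactants):
    C–H: 6 × 423 = 2538
    C–O: 2 × 350 = 700
    O–H: 2 × 454 = 908
    O=O: 3 × 486 = 1458
    Σ(broken) = 5604 kJ
  Bonds formed (products):
    C=O: 4 × 782 = 3128
    O–H: 8 × 454 = 3632
    Σ(formed) = 6760 kJ
  ΔH_A = 5604 − 6760 = −1156 kJ
Reaction B:
  Bonds broken (reactants):
    C–C: 2 × 353 = 706
    C–H: 10 × 423 = 4230
    C–O: 2 × 350 = 700
    O–H: 2 × 454 = 908
    O=O: 1 × 486 = 486
    Σ(broken) = 7030 kJ
  Bonds formed (products):
    C–C: 2 × 353 = 706
    C–H: 8 × 423 = 3384
    C=O: 2 × 782 = 1564
    O–H: 4 × 454 = 1816
    Σ(formed) = 7470 kJ
  ΔH_B = 7030 − 7470 = −440 kJ
ΔH_A − ΔH_B = −716 kJ, so reaction A has the more negative ΔH; |ΔH_A − ΔH_B| = 716 kJ.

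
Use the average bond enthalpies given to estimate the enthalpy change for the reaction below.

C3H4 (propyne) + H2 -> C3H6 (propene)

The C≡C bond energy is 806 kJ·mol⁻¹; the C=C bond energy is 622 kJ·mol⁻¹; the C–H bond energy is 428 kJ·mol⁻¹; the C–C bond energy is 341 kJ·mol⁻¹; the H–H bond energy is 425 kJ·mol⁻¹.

ΔH ≈ −247 kJ

Bonds broken (reactants):
  C≡C: 1 × 806 = 806
  C–C: 1 × 341 = 341
  C–H: 4 × 428 = 1712
  H–H: 1 × 425 = 425
  Σ(broken) = 3284 kJ
Bonds formed (products):
  C–C: 1 × 341 = 341
  C–H: 6 × 428 = 2568
  C=C: 1 × 622 = 622
  Σ(formed) = 3531 kJ
ΔH = Σ(broken) − Σ(formed) = 3284 − 3531 = −247 kJ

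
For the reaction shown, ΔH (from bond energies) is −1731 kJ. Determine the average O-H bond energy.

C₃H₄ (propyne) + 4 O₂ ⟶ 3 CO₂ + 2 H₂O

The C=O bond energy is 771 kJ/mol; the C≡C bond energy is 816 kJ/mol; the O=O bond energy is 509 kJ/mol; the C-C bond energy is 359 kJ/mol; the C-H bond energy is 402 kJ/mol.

Let D be the O-H bond energy.
Σ(broken) = 1×816 + 1×359 + 4×402 + 4×509 = 4819
Σ(formed) = 6×771 + 4×D = 4626 + 4D
ΔH = Σ(broken) − Σ(formed) = (4819) − (4626 + 4D) = +193 − 4D
Setting this equal to −1731 kJ gives 4D = 1924, so D = 481 kJ/mol.

D(O-H) ≈ 481 kJ/mol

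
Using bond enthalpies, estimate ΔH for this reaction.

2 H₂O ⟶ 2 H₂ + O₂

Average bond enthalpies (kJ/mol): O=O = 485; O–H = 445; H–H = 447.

ΔH ≈ +401 kJ

Bonds broken (reactants):
  O–H: 4 × 445 = 1780
  Σ(broken) = 1780 kJ
Bonds formed (products):
  H–H: 2 × 447 = 894
  O=O: 1 × 485 = 485
  Σ(formed) = 1379 kJ
ΔH = Σ(broken) − Σ(formed) = 1780 − 1379 = +401 kJ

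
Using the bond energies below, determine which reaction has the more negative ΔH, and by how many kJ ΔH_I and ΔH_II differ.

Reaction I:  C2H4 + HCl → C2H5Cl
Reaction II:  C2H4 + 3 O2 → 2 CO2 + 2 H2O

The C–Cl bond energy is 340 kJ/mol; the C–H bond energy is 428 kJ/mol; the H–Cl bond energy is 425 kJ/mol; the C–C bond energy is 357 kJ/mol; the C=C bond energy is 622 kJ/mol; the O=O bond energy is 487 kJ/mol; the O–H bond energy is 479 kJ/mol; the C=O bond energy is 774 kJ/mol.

Reaction II, by 1139 kJ

Reaction I:
  Bonds broken (reactants):
    C–H: 4 × 428 = 1712
    C=C: 1 × 622 = 622
    H–Cl: 1 × 425 = 425
    Σ(broken) = 2759 kJ
  Bonds formed (products):
    C–C: 1 × 357 = 357
    C–Cl: 1 × 340 = 340
    C–H: 5 × 428 = 2140
    Σ(formed) = 2837 kJ
  ΔH_I = 2759 − 2837 = −78 kJ
Reaction II:
  Bonds broken (reactants):
    C–H: 4 × 428 = 1712
    C=C: 1 × 622 = 622
    O=O: 3 × 487 = 1461
    Σ(broken) = 3795 kJ
  Bonds formed (products):
    C=O: 4 × 774 = 3096
    O–H: 4 × 479 = 1916
    Σ(formed) = 5012 kJ
  ΔH_II = 3795 − 5012 = −1217 kJ
ΔH_I − ΔH_II = +1139 kJ, so reaction II has the more negative ΔH; |ΔH_I − ΔH_II| = 1139 kJ.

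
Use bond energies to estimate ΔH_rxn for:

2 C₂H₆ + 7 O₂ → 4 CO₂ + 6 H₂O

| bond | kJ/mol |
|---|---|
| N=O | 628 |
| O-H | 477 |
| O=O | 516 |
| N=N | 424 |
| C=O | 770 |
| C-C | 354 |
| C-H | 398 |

Bonds broken (reactants):
  C-C: 2 × 354 = 708
  C-H: 12 × 398 = 4776
  O=O: 7 × 516 = 3612
  Σ(broken) = 9096 kJ
Bonds formed (products):
  C=O: 8 × 770 = 6160
  O-H: 12 × 477 = 5724
  Σ(formed) = 11884 kJ
ΔH = Σ(broken) − Σ(formed) = 9096 − 11884 = −2788 kJ

ΔH ≈ −2788 kJ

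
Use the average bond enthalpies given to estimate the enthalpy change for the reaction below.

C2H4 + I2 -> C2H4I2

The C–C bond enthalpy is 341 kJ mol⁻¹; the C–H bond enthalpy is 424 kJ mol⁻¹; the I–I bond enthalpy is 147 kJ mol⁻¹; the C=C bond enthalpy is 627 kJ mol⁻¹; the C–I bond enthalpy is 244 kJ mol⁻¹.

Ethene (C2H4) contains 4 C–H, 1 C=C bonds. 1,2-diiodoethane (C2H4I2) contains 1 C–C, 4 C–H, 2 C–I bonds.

Bonds broken (reactants):
  C–H: 4 × 424 = 1696
  C=C: 1 × 627 = 627
  I–I: 1 × 147 = 147
  Σ(broken) = 2470 kJ
Bonds formed (products):
  C–C: 1 × 341 = 341
  C–H: 4 × 424 = 1696
  C–I: 2 × 244 = 488
  Σ(formed) = 2525 kJ
ΔH = Σ(broken) − Σ(formed) = 2470 − 2525 = −55 kJ

ΔH ≈ −55 kJ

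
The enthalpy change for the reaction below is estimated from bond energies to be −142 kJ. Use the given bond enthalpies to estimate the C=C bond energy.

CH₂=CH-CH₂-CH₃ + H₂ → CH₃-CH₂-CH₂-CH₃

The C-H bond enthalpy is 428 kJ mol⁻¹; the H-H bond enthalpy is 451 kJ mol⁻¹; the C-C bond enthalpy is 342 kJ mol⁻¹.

D(C=C) ≈ 605 kJ/mol

Let D be the C=C bond energy.
Σ(broken) = 2×342 + 8×428 + 1×D + 1×451 = 4559 + D
Σ(formed) = 3×342 + 10×428 = 5306
ΔH = Σ(broken) − Σ(formed) = (4559 + D) − (5306) = −747 + D
Setting this equal to −142 kJ gives D = 605 kJ/mol.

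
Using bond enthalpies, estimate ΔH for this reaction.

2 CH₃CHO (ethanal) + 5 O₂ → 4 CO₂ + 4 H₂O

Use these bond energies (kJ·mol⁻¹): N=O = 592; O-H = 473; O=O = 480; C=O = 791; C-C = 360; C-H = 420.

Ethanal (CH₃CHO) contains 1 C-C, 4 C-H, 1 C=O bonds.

ΔH ≈ −2050 kJ

Bonds broken (reactants):
  C-C: 2 × 360 = 720
  C-H: 8 × 420 = 3360
  C=O: 2 × 791 = 1582
  O=O: 5 × 480 = 2400
  Σ(broken) = 8062 kJ
Bonds formed (products):
  C=O: 8 × 791 = 6328
  O-H: 8 × 473 = 3784
  Σ(formed) = 10112 kJ
ΔH = Σ(broken) − Σ(formed) = 8062 − 10112 = −2050 kJ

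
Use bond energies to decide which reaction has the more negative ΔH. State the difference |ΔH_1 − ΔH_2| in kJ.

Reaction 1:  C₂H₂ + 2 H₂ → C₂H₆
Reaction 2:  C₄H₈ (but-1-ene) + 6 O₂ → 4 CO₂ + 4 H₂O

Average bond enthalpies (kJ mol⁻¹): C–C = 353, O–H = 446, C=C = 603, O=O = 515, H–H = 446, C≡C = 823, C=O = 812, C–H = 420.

Reaction 2, by 1987 kJ

Reaction 1:
  Bonds broken (reactants):
    C≡C: 1 × 823 = 823
    C–H: 2 × 420 = 840
    H–H: 2 × 446 = 892
    Σ(broken) = 2555 kJ
  Bonds formed (products):
    C–C: 1 × 353 = 353
    C–H: 6 × 420 = 2520
    Σ(formed) = 2873 kJ
  ΔH_1 = 2555 − 2873 = −318 kJ
Reaction 2:
  Bonds broken (reactants):
    C–C: 2 × 353 = 706
    C–H: 8 × 420 = 3360
    C=C: 1 × 603 = 603
    O=O: 6 × 515 = 3090
    Σ(broken) = 7759 kJ
  Bonds formed (products):
    C=O: 8 × 812 = 6496
    O–H: 8 × 446 = 3568
    Σ(formed) = 10064 kJ
  ΔH_2 = 7759 − 10064 = −2305 kJ
ΔH_1 − ΔH_2 = +1987 kJ, so reaction 2 has the more negative ΔH; |ΔH_1 − ΔH_2| = 1987 kJ.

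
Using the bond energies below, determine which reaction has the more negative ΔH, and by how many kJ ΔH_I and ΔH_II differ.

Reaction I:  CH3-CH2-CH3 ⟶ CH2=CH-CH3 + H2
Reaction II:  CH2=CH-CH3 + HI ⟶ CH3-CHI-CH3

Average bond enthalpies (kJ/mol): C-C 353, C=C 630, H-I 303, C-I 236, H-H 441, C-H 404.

Reaction II, by 150 kJ

Reaction I:
  Bonds broken (reactants):
    C-C: 2 × 353 = 706
    C-H: 8 × 404 = 3232
    Σ(broken) = 3938 kJ
  Bonds formed (products):
    C-C: 1 × 353 = 353
    C-H: 6 × 404 = 2424
    C=C: 1 × 630 = 630
    H-H: 1 × 441 = 441
    Σ(formed) = 3848 kJ
  ΔH_I = 3938 − 3848 = +90 kJ
Reaction II:
  Bonds broken (reactants):
    C-C: 1 × 353 = 353
    C-H: 6 × 404 = 2424
    C=C: 1 × 630 = 630
    H-I: 1 × 303 = 303
    Σ(broken) = 3710 kJ
  Bonds formed (products):
    C-C: 2 × 353 = 706
    C-H: 7 × 404 = 2828
    C-I: 1 × 236 = 236
    Σ(formed) = 3770 kJ
  ΔH_II = 3710 − 3770 = −60 kJ
ΔH_I − ΔH_II = +150 kJ, so reaction II has the more negative ΔH; |ΔH_I − ΔH_II| = 150 kJ.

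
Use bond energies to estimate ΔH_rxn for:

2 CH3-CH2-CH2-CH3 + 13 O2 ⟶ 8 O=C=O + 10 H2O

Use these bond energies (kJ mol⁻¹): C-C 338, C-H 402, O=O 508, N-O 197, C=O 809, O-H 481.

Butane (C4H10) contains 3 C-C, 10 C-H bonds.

ΔH ≈ −5892 kJ

Bonds broken (reactants):
  C-C: 6 × 338 = 2028
  C-H: 20 × 402 = 8040
  O=O: 13 × 508 = 6604
  Σ(broken) = 16672 kJ
Bonds formed (products):
  C=O: 16 × 809 = 12944
  O-H: 20 × 481 = 9620
  Σ(formed) = 22564 kJ
ΔH = Σ(broken) − Σ(formed) = 16672 − 22564 = −5892 kJ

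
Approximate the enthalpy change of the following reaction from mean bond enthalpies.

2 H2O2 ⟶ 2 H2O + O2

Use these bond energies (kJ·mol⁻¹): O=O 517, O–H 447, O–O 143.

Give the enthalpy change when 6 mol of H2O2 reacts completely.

ΔH = −693 kJ

Bonds broken (reactants):
  O–H: 4 × 447 = 1788
  O–O: 2 × 143 = 286
  Σ(broken) = 2074 kJ
Bonds formed (products):
  O–H: 4 × 447 = 1788
  O=O: 1 × 517 = 517
  Σ(formed) = 2305 kJ
ΔH = Σ(broken) − Σ(formed) = 2074 − 2305 = −231 kJ
For 3× the reaction as written: 3 × (−231) = −693 kJ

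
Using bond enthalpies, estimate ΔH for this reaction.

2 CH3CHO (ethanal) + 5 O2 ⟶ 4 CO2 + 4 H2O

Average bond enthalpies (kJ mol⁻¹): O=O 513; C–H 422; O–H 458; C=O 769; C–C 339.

Bonds broken (reactants):
  C–C: 2 × 339 = 678
  C–H: 8 × 422 = 3376
  C=O: 2 × 769 = 1538
  O=O: 5 × 513 = 2565
  Σ(broken) = 8157 kJ
Bonds formed (products):
  C=O: 8 × 769 = 6152
  O–H: 8 × 458 = 3664
  Σ(formed) = 9816 kJ
ΔH = Σ(broken) − Σ(formed) = 8157 − 9816 = −1659 kJ

ΔH ≈ −1659 kJ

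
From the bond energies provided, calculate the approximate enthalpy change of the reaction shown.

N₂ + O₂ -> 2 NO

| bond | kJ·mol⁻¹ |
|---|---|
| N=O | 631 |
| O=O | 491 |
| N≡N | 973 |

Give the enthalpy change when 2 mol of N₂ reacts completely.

ΔH = +404 kJ

Bonds broken (reactants):
  N≡N: 1 × 973 = 973
  O=O: 1 × 491 = 491
  Σ(broken) = 1464 kJ
Bonds formed (products):
  N=O: 2 × 631 = 1262
  Σ(formed) = 1262 kJ
ΔH = Σ(broken) − Σ(formed) = 1464 − 1262 = +202 kJ
For 2× the reaction as written: 2 × (+202) = +404 kJ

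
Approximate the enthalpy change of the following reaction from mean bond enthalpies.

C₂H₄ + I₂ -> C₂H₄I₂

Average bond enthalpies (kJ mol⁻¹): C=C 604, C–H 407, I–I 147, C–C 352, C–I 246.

ΔH ≈ −93 kJ

Bonds broken (reactants):
  C–H: 4 × 407 = 1628
  C=C: 1 × 604 = 604
  I–I: 1 × 147 = 147
  Σ(broken) = 2379 kJ
Bonds formed (products):
  C–C: 1 × 352 = 352
  C–H: 4 × 407 = 1628
  C–I: 2 × 246 = 492
  Σ(formed) = 2472 kJ
ΔH = Σ(broken) − Σ(formed) = 2379 − 2472 = −93 kJ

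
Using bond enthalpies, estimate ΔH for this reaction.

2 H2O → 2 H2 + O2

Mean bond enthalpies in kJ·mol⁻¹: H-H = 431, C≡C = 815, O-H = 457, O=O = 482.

Bonds broken (reactants):
  O-H: 4 × 457 = 1828
  Σ(broken) = 1828 kJ
Bonds formed (products):
  H-H: 2 × 431 = 862
  O=O: 1 × 482 = 482
  Σ(formed) = 1344 kJ
ΔH = Σ(broken) − Σ(formed) = 1828 − 1344 = +484 kJ

ΔH ≈ +484 kJ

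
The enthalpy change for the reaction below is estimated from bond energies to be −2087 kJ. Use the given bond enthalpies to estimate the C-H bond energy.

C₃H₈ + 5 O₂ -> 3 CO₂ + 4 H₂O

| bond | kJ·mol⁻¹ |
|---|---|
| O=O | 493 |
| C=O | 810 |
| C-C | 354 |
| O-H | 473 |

Let D be the C-H bond energy.
Σ(broken) = 2×354 + 8×D + 5×493 = 3173 + 8D
Σ(formed) = 6×810 + 8×473 = 8644
ΔH = Σ(broken) − Σ(formed) = (3173 + 8D) − (8644) = −5471 + 8D
Setting this equal to −2087 kJ gives 8D = 3384, so D = 423 kJ/mol.

D(C-H) ≈ 423 kJ/mol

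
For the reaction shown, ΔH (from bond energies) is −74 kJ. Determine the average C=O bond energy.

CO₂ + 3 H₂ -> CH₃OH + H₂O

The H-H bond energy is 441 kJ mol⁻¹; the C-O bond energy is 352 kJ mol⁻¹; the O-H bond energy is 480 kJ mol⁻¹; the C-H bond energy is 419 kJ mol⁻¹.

Let D be the C=O bond energy.
Σ(broken) = 2×D + 3×441 = 1323 + 2D
Σ(formed) = 3×419 + 1×352 + 3×480 = 3049
ΔH = Σ(broken) − Σ(formed) = (1323 + 2D) − (3049) = −1726 + 2D
Setting this equal to −74 kJ gives 2D = 1652, so D = 826 kJ/mol.

D(C=O) ≈ 826 kJ/mol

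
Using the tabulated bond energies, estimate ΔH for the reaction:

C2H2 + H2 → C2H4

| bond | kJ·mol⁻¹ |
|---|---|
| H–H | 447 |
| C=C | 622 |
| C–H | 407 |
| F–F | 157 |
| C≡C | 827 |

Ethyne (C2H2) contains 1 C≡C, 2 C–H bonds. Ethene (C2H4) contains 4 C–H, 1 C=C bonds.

Bonds broken (reactants):
  C≡C: 1 × 827 = 827
  C–H: 2 × 407 = 814
  H–H: 1 × 447 = 447
  Σ(broken) = 2088 kJ
Bonds formed (products):
  C–H: 4 × 407 = 1628
  C=C: 1 × 622 = 622
  Σ(formed) = 2250 kJ
ΔH = Σ(broken) − Σ(formed) = 2088 − 2250 = −162 kJ

ΔH ≈ −162 kJ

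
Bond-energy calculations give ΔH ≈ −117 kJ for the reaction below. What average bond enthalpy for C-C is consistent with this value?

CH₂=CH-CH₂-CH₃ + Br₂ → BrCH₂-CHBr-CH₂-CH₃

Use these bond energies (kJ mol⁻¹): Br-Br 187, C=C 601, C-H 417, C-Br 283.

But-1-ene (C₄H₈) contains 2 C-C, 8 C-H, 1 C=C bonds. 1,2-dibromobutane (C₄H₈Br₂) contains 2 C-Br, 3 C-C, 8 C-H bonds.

D(C-C) ≈ 339 kJ/mol

Let D be the C-C bond energy.
Σ(broken) = 1×187 + 2×D + 8×417 + 1×601 = 4124 + 2D
Σ(formed) = 2×283 + 3×D + 8×417 = 3902 + 3D
ΔH = Σ(broken) − Σ(formed) = (4124 + 2D) − (3902 + 3D) = +222 − D
Setting this equal to −117 kJ gives D = 339 kJ/mol.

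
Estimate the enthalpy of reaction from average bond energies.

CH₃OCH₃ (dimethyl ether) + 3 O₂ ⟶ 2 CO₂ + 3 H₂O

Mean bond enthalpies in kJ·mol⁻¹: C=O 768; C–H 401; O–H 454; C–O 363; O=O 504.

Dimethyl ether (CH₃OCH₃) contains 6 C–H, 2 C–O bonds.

ΔH ≈ −1152 kJ

Bonds broken (reactants):
  C–H: 6 × 401 = 2406
  C–O: 2 × 363 = 726
  O=O: 3 × 504 = 1512
  Σ(broken) = 4644 kJ
Bonds formed (products):
  C=O: 4 × 768 = 3072
  O–H: 6 × 454 = 2724
  Σ(formed) = 5796 kJ
ΔH = Σ(broken) − Σ(formed) = 4644 − 5796 = −1152 kJ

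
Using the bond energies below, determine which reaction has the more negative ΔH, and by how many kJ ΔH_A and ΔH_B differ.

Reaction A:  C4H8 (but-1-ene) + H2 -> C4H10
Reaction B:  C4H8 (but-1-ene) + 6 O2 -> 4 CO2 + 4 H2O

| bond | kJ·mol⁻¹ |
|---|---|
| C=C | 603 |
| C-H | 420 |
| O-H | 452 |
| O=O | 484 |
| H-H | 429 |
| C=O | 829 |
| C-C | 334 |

Reaction A:
  Bonds broken (reactants):
    C-C: 2 × 334 = 668
    C-H: 8 × 420 = 3360
    C=C: 1 × 603 = 603
    H-H: 1 × 429 = 429
    Σ(broken) = 5060 kJ
  Bonds formed (products):
    C-C: 3 × 334 = 1002
    C-H: 10 × 420 = 4200
    Σ(formed) = 5202 kJ
  ΔH_A = 5060 − 5202 = −142 kJ
Reaction B:
  Bonds broken (reactants):
    C-C: 2 × 334 = 668
    C-H: 8 × 420 = 3360
    C=C: 1 × 603 = 603
    O=O: 6 × 484 = 2904
    Σ(broken) = 7535 kJ
  Bonds formed (products):
    C=O: 8 × 829 = 6632
    O-H: 8 × 452 = 3616
    Σ(formed) = 10248 kJ
  ΔH_B = 7535 − 10248 = −2713 kJ
ΔH_A − ΔH_B = +2571 kJ, so reaction B has the more negative ΔH; |ΔH_A − ΔH_B| = 2571 kJ.

Reaction B, by 2571 kJ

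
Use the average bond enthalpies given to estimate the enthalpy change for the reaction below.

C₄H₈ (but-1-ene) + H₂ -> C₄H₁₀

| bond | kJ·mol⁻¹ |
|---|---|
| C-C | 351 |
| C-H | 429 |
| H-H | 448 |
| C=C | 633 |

Bonds broken (reactants):
  C-C: 2 × 351 = 702
  C-H: 8 × 429 = 3432
  C=C: 1 × 633 = 633
  H-H: 1 × 448 = 448
  Σ(broken) = 5215 kJ
Bonds formed (products):
  C-C: 3 × 351 = 1053
  C-H: 10 × 429 = 4290
  Σ(formed) = 5343 kJ
ΔH = Σ(broken) − Σ(formed) = 5215 − 5343 = −128 kJ

ΔH ≈ −128 kJ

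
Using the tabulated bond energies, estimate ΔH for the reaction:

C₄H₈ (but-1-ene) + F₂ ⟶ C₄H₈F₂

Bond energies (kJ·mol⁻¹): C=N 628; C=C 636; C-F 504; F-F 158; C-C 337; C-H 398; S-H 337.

ΔH ≈ −551 kJ

Bonds broken (reactants):
  C-C: 2 × 337 = 674
  C-H: 8 × 398 = 3184
  C=C: 1 × 636 = 636
  F-F: 1 × 158 = 158
  Σ(broken) = 4652 kJ
Bonds formed (products):
  C-C: 3 × 337 = 1011
  C-F: 2 × 504 = 1008
  C-H: 8 × 398 = 3184
  Σ(formed) = 5203 kJ
ΔH = Σ(broken) − Σ(formed) = 4652 − 5203 = −551 kJ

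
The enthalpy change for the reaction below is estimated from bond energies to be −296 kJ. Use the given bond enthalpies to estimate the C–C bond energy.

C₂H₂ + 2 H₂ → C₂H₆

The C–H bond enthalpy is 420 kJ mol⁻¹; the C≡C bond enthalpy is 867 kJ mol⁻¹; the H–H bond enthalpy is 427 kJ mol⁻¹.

Let D be the C–C bond energy.
Σ(broken) = 1×867 + 2×420 + 2×427 = 2561
Σ(formed) = 1×D + 6×420 = 2520 + D
ΔH = Σ(broken) − Σ(formed) = (2561) − (2520 + D) = +41 − D
Setting this equal to −296 kJ gives D = 337 kJ/mol.

D(C–C) ≈ 337 kJ/mol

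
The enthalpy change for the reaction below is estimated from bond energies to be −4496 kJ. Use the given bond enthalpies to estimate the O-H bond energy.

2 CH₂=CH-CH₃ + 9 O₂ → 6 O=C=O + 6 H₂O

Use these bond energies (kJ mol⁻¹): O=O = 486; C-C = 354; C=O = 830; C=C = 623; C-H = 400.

D(O-H) ≈ 472 kJ/mol

Let D be the O-H bond energy.
Σ(broken) = 2×354 + 12×400 + 2×623 + 9×486 = 11128
Σ(formed) = 12×830 + 12×D = 9960 + 12D
ΔH = Σ(broken) − Σ(formed) = (11128) − (9960 + 12D) = +1168 − 12D
Setting this equal to −4496 kJ gives 12D = 5664, so D = 472 kJ/mol.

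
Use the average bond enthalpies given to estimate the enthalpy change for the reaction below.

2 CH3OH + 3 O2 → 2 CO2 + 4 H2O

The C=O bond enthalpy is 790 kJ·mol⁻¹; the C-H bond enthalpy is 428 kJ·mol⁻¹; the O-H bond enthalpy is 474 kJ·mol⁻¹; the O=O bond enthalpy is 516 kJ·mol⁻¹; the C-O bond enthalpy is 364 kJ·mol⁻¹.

Bonds broken (reactants):
  C-H: 6 × 428 = 2568
  C-O: 2 × 364 = 728
  O-H: 2 × 474 = 948
  O=O: 3 × 516 = 1548
  Σ(broken) = 5792 kJ
Bonds formed (products):
  C=O: 4 × 790 = 3160
  O-H: 8 × 474 = 3792
  Σ(formed) = 6952 kJ
ΔH = Σ(broken) − Σ(formed) = 5792 − 6952 = −1160 kJ

ΔH ≈ −1160 kJ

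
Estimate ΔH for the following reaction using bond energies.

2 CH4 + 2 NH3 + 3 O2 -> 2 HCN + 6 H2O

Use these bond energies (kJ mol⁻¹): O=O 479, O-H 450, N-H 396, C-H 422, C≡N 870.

ΔH ≈ −795 kJ

Bonds broken (reactants):
  C-H: 8 × 422 = 3376
  N-H: 6 × 396 = 2376
  O=O: 3 × 479 = 1437
  Σ(broken) = 7189 kJ
Bonds formed (products):
  C≡N: 2 × 870 = 1740
  C-H: 2 × 422 = 844
  O-H: 12 × 450 = 5400
  Σ(formed) = 7984 kJ
ΔH = Σ(broken) − Σ(formed) = 7189 − 7984 = −795 kJ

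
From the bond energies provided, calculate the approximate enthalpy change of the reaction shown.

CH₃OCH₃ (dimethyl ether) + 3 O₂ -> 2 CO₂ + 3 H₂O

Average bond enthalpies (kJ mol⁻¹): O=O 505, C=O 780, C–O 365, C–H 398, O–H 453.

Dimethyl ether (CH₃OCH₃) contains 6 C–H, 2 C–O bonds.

ΔH ≈ −1205 kJ

Bonds broken (reactants):
  C–H: 6 × 398 = 2388
  C–O: 2 × 365 = 730
  O=O: 3 × 505 = 1515
  Σ(broken) = 4633 kJ
Bonds formed (products):
  C=O: 4 × 780 = 3120
  O–H: 6 × 453 = 2718
  Σ(formed) = 5838 kJ
ΔH = Σ(broken) − Σ(formed) = 4633 − 5838 = −1205 kJ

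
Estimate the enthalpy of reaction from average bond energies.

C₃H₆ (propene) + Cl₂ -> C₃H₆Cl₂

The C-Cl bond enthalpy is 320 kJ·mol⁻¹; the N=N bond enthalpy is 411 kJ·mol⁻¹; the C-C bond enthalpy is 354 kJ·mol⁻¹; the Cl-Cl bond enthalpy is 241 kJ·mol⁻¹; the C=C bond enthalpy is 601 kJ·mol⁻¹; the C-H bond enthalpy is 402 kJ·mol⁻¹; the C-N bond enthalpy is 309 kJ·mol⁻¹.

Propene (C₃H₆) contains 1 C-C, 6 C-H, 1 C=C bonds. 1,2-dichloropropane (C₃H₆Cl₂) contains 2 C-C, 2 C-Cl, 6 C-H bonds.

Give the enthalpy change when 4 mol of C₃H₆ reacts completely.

ΔH = −608 kJ

Bonds broken (reactants):
  C-C: 1 × 354 = 354
  C-H: 6 × 402 = 2412
  C=C: 1 × 601 = 601
  Cl-Cl: 1 × 241 = 241
  Σ(broken) = 3608 kJ
Bonds formed (products):
  C-C: 2 × 354 = 708
  C-Cl: 2 × 320 = 640
  C-H: 6 × 402 = 2412
  Σ(formed) = 3760 kJ
ΔH = Σ(broken) − Σ(formed) = 3608 − 3760 = −152 kJ
For 4× the reaction as written: 4 × (−152) = −608 kJ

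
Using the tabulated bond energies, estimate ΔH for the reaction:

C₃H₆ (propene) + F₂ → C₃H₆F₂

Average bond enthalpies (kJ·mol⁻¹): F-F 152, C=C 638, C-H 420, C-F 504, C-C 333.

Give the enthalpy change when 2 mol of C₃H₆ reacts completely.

Bonds broken (reactants):
  C-C: 1 × 333 = 333
  C-H: 6 × 420 = 2520
  C=C: 1 × 638 = 638
  F-F: 1 × 152 = 152
  Σ(broken) = 3643 kJ
Bonds formed (products):
  C-C: 2 × 333 = 666
  C-F: 2 × 504 = 1008
  C-H: 6 × 420 = 2520
  Σ(formed) = 4194 kJ
ΔH = Σ(broken) − Σ(formed) = 3643 − 4194 = −551 kJ
For 2× the reaction as written: 2 × (−551) = −1102 kJ

ΔH = −1102 kJ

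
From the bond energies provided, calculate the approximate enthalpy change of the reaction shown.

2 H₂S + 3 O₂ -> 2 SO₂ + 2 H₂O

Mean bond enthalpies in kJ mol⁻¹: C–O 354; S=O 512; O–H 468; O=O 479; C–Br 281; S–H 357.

ΔH ≈ −1055 kJ

Bonds broken (reactants):
  O=O: 3 × 479 = 1437
  S–H: 4 × 357 = 1428
  Σ(broken) = 2865 kJ
Bonds formed (products):
  O–H: 4 × 468 = 1872
  S=O: 4 × 512 = 2048
  Σ(formed) = 3920 kJ
ΔH = Σ(broken) − Σ(formed) = 2865 − 3920 = −1055 kJ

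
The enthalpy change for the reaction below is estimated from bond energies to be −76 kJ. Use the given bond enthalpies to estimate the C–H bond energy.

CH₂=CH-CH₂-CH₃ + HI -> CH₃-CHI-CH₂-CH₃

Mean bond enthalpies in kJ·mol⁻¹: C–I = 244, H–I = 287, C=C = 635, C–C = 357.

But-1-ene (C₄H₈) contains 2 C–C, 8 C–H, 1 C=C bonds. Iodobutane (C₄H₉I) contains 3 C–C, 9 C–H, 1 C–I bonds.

D(C–H) ≈ 397 kJ/mol

Let D be the C–H bond energy.
Σ(broken) = 2×357 + 8×D + 1×635 + 1×287 = 1636 + 8D
Σ(formed) = 3×357 + 9×D + 1×244 = 1315 + 9D
ΔH = Σ(broken) − Σ(formed) = (1636 + 8D) − (1315 + 9D) = +321 − D
Setting this equal to −76 kJ gives D = 397 kJ/mol.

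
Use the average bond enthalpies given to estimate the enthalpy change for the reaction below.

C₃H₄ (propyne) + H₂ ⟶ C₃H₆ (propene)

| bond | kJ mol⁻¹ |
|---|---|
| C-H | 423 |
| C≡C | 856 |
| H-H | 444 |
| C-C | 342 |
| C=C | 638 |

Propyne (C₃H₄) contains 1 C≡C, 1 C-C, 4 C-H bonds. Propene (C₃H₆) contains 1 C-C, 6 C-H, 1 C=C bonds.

Bonds broken (reactants):
  C≡C: 1 × 856 = 856
  C-C: 1 × 342 = 342
  C-H: 4 × 423 = 1692
  H-H: 1 × 444 = 444
  Σ(broken) = 3334 kJ
Bonds formed (products):
  C-C: 1 × 342 = 342
  C-H: 6 × 423 = 2538
  C=C: 1 × 638 = 638
  Σ(formed) = 3518 kJ
ΔH = Σ(broken) − Σ(formed) = 3334 − 3518 = −184 kJ

ΔH ≈ −184 kJ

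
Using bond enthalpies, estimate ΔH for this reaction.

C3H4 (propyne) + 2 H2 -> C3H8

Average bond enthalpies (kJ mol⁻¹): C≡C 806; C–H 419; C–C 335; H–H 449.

ΔH ≈ −307 kJ

Bonds broken (reactants):
  C≡C: 1 × 806 = 806
  C–C: 1 × 335 = 335
  C–H: 4 × 419 = 1676
  H–H: 2 × 449 = 898
  Σ(broken) = 3715 kJ
Bonds formed (products):
  C–C: 2 × 335 = 670
  C–H: 8 × 419 = 3352
  Σ(formed) = 4022 kJ
ΔH = Σ(broken) − Σ(formed) = 3715 − 4022 = −307 kJ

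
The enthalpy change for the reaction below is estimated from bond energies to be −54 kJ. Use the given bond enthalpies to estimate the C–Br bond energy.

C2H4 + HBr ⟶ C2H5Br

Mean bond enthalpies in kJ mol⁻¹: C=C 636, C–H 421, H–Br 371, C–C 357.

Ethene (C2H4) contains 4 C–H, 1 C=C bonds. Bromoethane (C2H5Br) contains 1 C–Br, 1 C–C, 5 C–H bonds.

Let D be the C–Br bond energy.
Σ(broken) = 4×421 + 1×636 + 1×371 = 2691
Σ(formed) = 1×D + 1×357 + 5×421 = 2462 + D
ΔH = Σ(broken) − Σ(formed) = (2691) − (2462 + D) = +229 − D
Setting this equal to −54 kJ gives D = 283 kJ/mol.

D(C–Br) ≈ 283 kJ/mol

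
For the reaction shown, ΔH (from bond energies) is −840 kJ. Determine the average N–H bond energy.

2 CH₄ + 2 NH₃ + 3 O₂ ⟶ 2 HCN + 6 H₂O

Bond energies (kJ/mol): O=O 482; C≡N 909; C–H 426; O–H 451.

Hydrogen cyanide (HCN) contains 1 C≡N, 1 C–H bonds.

Let D be the N–H bond energy.
Σ(broken) = 8×426 + 6×D + 3×482 = 4854 + 6D
Σ(formed) = 2×909 + 2×426 + 12×451 = 8082
ΔH = Σ(broken) − Σ(formed) = (4854 + 6D) − (8082) = −3228 + 6D
Setting this equal to −840 kJ gives 6D = 2388, so D = 398 kJ/mol.

D(N–H) ≈ 398 kJ/mol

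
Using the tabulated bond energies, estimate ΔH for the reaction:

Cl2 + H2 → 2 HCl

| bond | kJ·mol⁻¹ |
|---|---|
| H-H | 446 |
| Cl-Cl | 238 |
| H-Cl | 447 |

ΔH ≈ −210 kJ

Bonds broken (reactants):
  Cl-Cl: 1 × 238 = 238
  H-H: 1 × 446 = 446
  Σ(broken) = 684 kJ
Bonds formed (products):
  H-Cl: 2 × 447 = 894
  Σ(formed) = 894 kJ
ΔH = Σ(broken) − Σ(formed) = 684 − 894 = −210 kJ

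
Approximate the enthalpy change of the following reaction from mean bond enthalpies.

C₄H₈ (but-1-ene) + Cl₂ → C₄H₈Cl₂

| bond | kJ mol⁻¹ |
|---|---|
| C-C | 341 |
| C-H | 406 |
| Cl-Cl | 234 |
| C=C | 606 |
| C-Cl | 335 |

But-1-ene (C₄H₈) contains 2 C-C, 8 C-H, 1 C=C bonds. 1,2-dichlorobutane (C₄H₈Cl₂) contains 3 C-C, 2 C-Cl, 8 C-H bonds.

Bonds broken (reactants):
  C-C: 2 × 341 = 682
  C-H: 8 × 406 = 3248
  C=C: 1 × 606 = 606
  Cl-Cl: 1 × 234 = 234
  Σ(broken) = 4770 kJ
Bonds formed (products):
  C-C: 3 × 341 = 1023
  C-Cl: 2 × 335 = 670
  C-H: 8 × 406 = 3248
  Σ(formed) = 4941 kJ
ΔH = Σ(broken) − Σ(formed) = 4770 − 4941 = −171 kJ

ΔH ≈ −171 kJ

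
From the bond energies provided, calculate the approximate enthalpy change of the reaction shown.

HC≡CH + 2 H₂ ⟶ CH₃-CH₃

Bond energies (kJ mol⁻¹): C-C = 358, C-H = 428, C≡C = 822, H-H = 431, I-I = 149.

Bonds broken (reactants):
  C≡C: 1 × 822 = 822
  C-H: 2 × 428 = 856
  H-H: 2 × 431 = 862
  Σ(broken) = 2540 kJ
Bonds formed (products):
  C-C: 1 × 358 = 358
  C-H: 6 × 428 = 2568
  Σ(formed) = 2926 kJ
ΔH = Σ(broken) − Σ(formed) = 2540 − 2926 = −386 kJ

ΔH ≈ −386 kJ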